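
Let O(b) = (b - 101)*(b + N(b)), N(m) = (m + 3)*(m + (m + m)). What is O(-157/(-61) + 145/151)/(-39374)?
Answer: 2772846651396744/15385084582348597 ≈ 0.18023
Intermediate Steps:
N(m) = 3*m*(3 + m) (N(m) = (3 + m)*(m + 2*m) = (3 + m)*(3*m) = 3*m*(3 + m))
O(b) = (-101 + b)*(b + 3*b*(3 + b)) (O(b) = (b - 101)*(b + 3*b*(3 + b)) = (-101 + b)*(b + 3*b*(3 + b)))
O(-157/(-61) + 145/151)/(-39374) = ((-157/(-61) + 145/151)*(-1010 - 293*(-157/(-61) + 145/151) + 3*(-157/(-61) + 145/151)²))/(-39374) = ((-157*(-1/61) + 145*(1/151))*(-1010 - 293*(-157*(-1/61) + 145*(1/151)) + 3*(-157*(-1/61) + 145*(1/151))²))*(-1/39374) = ((157/61 + 145/151)*(-1010 - 293*(157/61 + 145/151) + 3*(157/61 + 145/151)²))*(-1/39374) = (32552*(-1010 - 293*32552/9211 + 3*(32552/9211)²)/9211)*(-1/39374) = (32552*(-1010 - 9537736/9211 + 3*(1059632704/84842521))/9211)*(-1/39374) = (32552*(-1010 - 9537736/9211 + 3178898112/84842521)/9211)*(-1/39374) = ((32552/9211)*(-170364134394/84842521))*(-1/39374) = -5545693302793488/781484460931*(-1/39374) = 2772846651396744/15385084582348597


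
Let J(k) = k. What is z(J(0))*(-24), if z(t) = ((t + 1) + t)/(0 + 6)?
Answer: -4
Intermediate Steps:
z(t) = 1/6 + t/3 (z(t) = ((1 + t) + t)/6 = (1 + 2*t)*(1/6) = 1/6 + t/3)
z(J(0))*(-24) = (1/6 + (1/3)*0)*(-24) = (1/6 + 0)*(-24) = (1/6)*(-24) = -4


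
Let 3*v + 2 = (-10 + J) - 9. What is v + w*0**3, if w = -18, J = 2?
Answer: -19/3 ≈ -6.3333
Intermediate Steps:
v = -19/3 (v = -2/3 + ((-10 + 2) - 9)/3 = -2/3 + (-8 - 9)/3 = -2/3 + (1/3)*(-17) = -2/3 - 17/3 = -19/3 ≈ -6.3333)
v + w*0**3 = -19/3 - 18*0**3 = -19/3 - 18*0 = -19/3 + 0 = -19/3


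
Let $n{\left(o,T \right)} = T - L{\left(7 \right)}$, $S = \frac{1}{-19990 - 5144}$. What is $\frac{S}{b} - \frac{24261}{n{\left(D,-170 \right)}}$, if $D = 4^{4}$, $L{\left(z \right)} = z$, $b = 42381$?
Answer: $\frac{146005172621}{1065204054} \approx 137.07$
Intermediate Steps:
$S = - \frac{1}{25134}$ ($S = \frac{1}{-19990 - 5144} = \frac{1}{-25134} = - \frac{1}{25134} \approx -3.9787 \cdot 10^{-5}$)
$D = 256$
$n{\left(o,T \right)} = -7 + T$ ($n{\left(o,T \right)} = T - 7 = -7 + T$)
$\frac{S}{b} - \frac{24261}{n{\left(D,-170 \right)}} = - \frac{1}{25134 \cdot 42381} - \frac{24261}{-7 - 170} = \left(- \frac{1}{25134}\right) \frac{1}{42381} - \frac{24261}{-177} = - \frac{1}{1065204054} - - \frac{8087}{59} = - \frac{1}{1065204054} + \frac{8087}{59} = \frac{146005172621}{1065204054}$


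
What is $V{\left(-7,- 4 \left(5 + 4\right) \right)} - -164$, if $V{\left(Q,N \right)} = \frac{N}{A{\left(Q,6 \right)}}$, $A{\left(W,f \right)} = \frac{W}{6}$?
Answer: $\frac{1364}{7} \approx 194.86$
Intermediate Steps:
$A{\left(W,f \right)} = \frac{W}{6}$ ($A{\left(W,f \right)} = W \frac{1}{6} = \frac{W}{6}$)
$V{\left(Q,N \right)} = \frac{6 N}{Q}$ ($V{\left(Q,N \right)} = \frac{N}{\frac{1}{6} Q} = N \frac{6}{Q} = \frac{6 N}{Q}$)
$V{\left(-7,- 4 \left(5 + 4\right) \right)} - -164 = \frac{6 \left(- 4 \left(5 + 4\right)\right)}{-7} - -164 = 6 \left(\left(-4\right) 9\right) \left(- \frac{1}{7}\right) + 164 = 6 \left(-36\right) \left(- \frac{1}{7}\right) + 164 = \frac{216}{7} + 164 = \frac{1364}{7}$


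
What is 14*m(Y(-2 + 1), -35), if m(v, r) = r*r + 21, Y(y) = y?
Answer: 17444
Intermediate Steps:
m(v, r) = 21 + r**2 (m(v, r) = r**2 + 21 = 21 + r**2)
14*m(Y(-2 + 1), -35) = 14*(21 + (-35)**2) = 14*(21 + 1225) = 14*1246 = 17444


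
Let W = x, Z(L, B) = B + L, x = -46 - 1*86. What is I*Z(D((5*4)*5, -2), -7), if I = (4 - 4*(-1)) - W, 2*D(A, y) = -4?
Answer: -1260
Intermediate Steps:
D(A, y) = -2 (D(A, y) = (½)*(-4) = -2)
x = -132 (x = -46 - 86 = -132)
W = -132
I = 140 (I = (4 - 4*(-1)) - 1*(-132) = (4 + 4) + 132 = 8 + 132 = 140)
I*Z(D((5*4)*5, -2), -7) = 140*(-7 - 2) = 140*(-9) = -1260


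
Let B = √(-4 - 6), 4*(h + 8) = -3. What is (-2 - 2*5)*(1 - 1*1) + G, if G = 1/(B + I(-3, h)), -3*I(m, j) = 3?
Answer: -I/(I + √10) ≈ -0.090909 - 0.28748*I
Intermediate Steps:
h = -35/4 (h = -8 + (¼)*(-3) = -8 - ¾ = -35/4 ≈ -8.7500)
I(m, j) = -1 (I(m, j) = -⅓*3 = -1)
B = I*√10 (B = √(-10) = I*√10 ≈ 3.1623*I)
G = 1/(-1 + I*√10) (G = 1/(I*√10 - 1) = 1/(-1 + I*√10) ≈ -0.090909 - 0.28748*I)
(-2 - 2*5)*(1 - 1*1) + G = (-2 - 2*5)*(1 - 1*1) - I/(I + √10) = (-2 - 10)*(1 - 1) - I/(I + √10) = -12*0 - I/(I + √10) = 0 - I/(I + √10) = -I/(I + √10)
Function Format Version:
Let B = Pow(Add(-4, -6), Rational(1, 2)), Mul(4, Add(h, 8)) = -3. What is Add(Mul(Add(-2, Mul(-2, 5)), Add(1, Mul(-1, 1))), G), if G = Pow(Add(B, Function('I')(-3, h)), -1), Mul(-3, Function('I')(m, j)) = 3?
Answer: Mul(-1, I, Pow(Add(I, Pow(10, Rational(1, 2))), -1)) ≈ Add(-0.090909, Mul(-0.28748, I))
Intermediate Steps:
h = Rational(-35, 4) (h = Add(-8, Mul(Rational(1, 4), -3)) = Add(-8, Rational(-3, 4)) = Rational(-35, 4) ≈ -8.7500)
Function('I')(m, j) = -1 (Function('I')(m, j) = Mul(Rational(-1, 3), 3) = -1)
B = Mul(I, Pow(10, Rational(1, 2))) (B = Pow(-10, Rational(1, 2)) = Mul(I, Pow(10, Rational(1, 2))) ≈ Mul(3.1623, I))
G = Pow(Add(-1, Mul(I, Pow(10, Rational(1, 2)))), -1) (G = Pow(Add(Mul(I, Pow(10, Rational(1, 2))), -1), -1) = Pow(Add(-1, Mul(I, Pow(10, Rational(1, 2)))), -1) ≈ Add(-0.090909, Mul(-0.28748, I)))
Add(Mul(Add(-2, Mul(-2, 5)), Add(1, Mul(-1, 1))), G) = Add(Mul(Add(-2, Mul(-2, 5)), Add(1, Mul(-1, 1))), Mul(-1, I, Pow(Add(I, Pow(10, Rational(1, 2))), -1))) = Add(Mul(Add(-2, -10), Add(1, -1)), Mul(-1, I, Pow(Add(I, Pow(10, Rational(1, 2))), -1))) = Add(Mul(-12, 0), Mul(-1, I, Pow(Add(I, Pow(10, Rational(1, 2))), -1))) = Add(0, Mul(-1, I, Pow(Add(I, Pow(10, Rational(1, 2))), -1))) = Mul(-1, I, Pow(Add(I, Pow(10, Rational(1, 2))), -1))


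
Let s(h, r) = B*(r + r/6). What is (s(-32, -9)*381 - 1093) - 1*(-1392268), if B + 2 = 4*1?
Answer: 1383174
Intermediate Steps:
B = 2 (B = -2 + 4*1 = -2 + 4 = 2)
s(h, r) = 7*r/3 (s(h, r) = 2*(r + r/6) = 2*(7*r/6) = 7*r/3)
(s(-32, -9)*381 - 1093) - 1*(-1392268) = (((7/3)*(-9))*381 - 1093) - 1*(-1392268) = (-21*381 - 1093) + 1392268 = (-8001 - 1093) + 1392268 = -9094 + 1392268 = 1383174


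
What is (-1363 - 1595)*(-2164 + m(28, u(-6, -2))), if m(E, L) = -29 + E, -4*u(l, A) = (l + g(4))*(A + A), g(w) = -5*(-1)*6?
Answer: 6404070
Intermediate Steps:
g(w) = 30 (g(w) = 5*6 = 30)
u(l, A) = -A*(30 + l)/2 (u(l, A) = -(l + 30)*(A + A)/4 = -(30 + l)*2*A/4 = -A*(30 + l)/2)
(-1363 - 1595)*(-2164 + m(28, u(-6, -2))) = (-1363 - 1595)*(-2164 + (-29 + 28)) = -2958*(-2164 - 1) = -2958*(-2165) = 6404070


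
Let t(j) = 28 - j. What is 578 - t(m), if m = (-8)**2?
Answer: 614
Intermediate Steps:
m = 64
578 - t(m) = 578 - (28 - 1*64) = 578 - (28 - 64) = 578 - 1*(-36) = 578 + 36 = 614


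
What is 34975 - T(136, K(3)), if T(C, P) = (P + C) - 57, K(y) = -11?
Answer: 34907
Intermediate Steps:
T(C, P) = -57 + C + P (T(C, P) = (C + P) - 57 = -57 + C + P)
34975 - T(136, K(3)) = 34975 - (-57 + 136 - 11) = 34975 - 1*68 = 34975 - 68 = 34907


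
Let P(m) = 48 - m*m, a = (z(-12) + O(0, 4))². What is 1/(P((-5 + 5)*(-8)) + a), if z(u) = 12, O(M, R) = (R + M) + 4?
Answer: 1/448 ≈ 0.0022321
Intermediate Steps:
O(M, R) = 4 + M + R (O(M, R) = (M + R) + 4 = 4 + M + R)
a = 400 (a = (12 + (4 + 0 + 4))² = (12 + 8)² = 20² = 400)
P(m) = 48 - m²
1/(P((-5 + 5)*(-8)) + a) = 1/((48 - ((-5 + 5)*(-8))²) + 400) = 1/((48 - (0*(-8))²) + 400) = 1/((48 - 1*0²) + 400) = 1/((48 - 1*0) + 400) = 1/((48 + 0) + 400) = 1/(48 + 400) = 1/448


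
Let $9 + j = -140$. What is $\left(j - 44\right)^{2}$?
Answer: $37249$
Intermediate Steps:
$j = -149$ ($j = -9 - 140 = -149$)
$\left(j - 44\right)^{2} = \left(-149 - 44\right)^{2} = \left(-193\right)^{2} = 37249$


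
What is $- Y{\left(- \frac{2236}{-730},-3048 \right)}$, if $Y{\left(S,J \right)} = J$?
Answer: $3048$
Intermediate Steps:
$- Y{\left(- \frac{2236}{-730},-3048 \right)} = \left(-1\right) \left(-3048\right) = 3048$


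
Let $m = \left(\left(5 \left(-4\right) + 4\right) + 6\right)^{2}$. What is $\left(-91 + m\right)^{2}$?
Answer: $81$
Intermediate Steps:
$m = 100$ ($m = \left(\left(-20 + 4\right) + 6\right)^{2} = \left(-16 + 6\right)^{2} = \left(-10\right)^{2} = 100$)
$\left(-91 + m\right)^{2} = \left(-91 + 100\right)^{2} = 9^{2} = 81$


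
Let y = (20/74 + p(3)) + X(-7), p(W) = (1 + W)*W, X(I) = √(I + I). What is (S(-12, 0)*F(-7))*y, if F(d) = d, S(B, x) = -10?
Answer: 31780/37 + 70*I*√14 ≈ 858.92 + 261.92*I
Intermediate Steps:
X(I) = √2*√I (X(I) = √(2*I) = √2*√I)
p(W) = W*(1 + W)
y = 454/37 + I*√14 (y = (20/74 + 3*(1 + 3)) + √2*√(-7) = (20*(1/74) + 3*4) + √2*(I*√7) = (10/37 + 12) + I*√14 = 454/37 + I*√14 ≈ 12.27 + 3.7417*I)
(S(-12, 0)*F(-7))*y = (-10*(-7))*(454/37 + I*√14) = 70*(454/37 + I*√14) = 31780/37 + 70*I*√14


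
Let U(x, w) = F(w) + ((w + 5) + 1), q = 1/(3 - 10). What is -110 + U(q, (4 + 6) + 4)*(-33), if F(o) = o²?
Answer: -7238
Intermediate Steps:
q = -⅐ (q = 1/(-7) = -⅐ ≈ -0.14286)
U(x, w) = 6 + w + w² (U(x, w) = w² + ((w + 5) + 1) = w² + ((5 + w) + 1) = w² + (6 + w) = 6 + w + w²)
-110 + U(q, (4 + 6) + 4)*(-33) = -110 + (6 + ((4 + 6) + 4) + ((4 + 6) + 4)²)*(-33) = -110 + (6 + (10 + 4) + (10 + 4)²)*(-33) = -110 + (6 + 14 + 14²)*(-33) = -110 + (6 + 14 + 196)*(-33) = -110 + 216*(-33) = -110 - 7128 = -7238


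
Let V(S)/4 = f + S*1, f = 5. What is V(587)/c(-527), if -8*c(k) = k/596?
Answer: 11290624/527 ≈ 21424.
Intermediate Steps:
c(k) = -k/4768 (c(k) = -k/(8*596) = -k/4768)
V(S) = 20 + 4*S (V(S) = 4*(5 + S*1) = 4*(5 + S) = 20 + 4*S)
V(587)/c(-527) = (20 + 4*587)/((-1/4768*(-527))) = (20 + 2348)/(527/4768) = 2368*(4768/527) = 11290624/527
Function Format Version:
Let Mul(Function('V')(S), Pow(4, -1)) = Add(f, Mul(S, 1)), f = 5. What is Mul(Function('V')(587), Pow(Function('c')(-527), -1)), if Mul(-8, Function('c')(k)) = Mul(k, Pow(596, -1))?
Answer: Rational(11290624, 527) ≈ 21424.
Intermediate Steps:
Function('c')(k) = Mul(Rational(-1, 4768), k) (Function('c')(k) = Mul(Rational(-1, 8), Mul(k, Pow(596, -1))) = Mul(Rational(-1, 8), Mul(k, Rational(1, 596))) = Mul(Rational(-1, 8), Mul(Rational(1, 596), k)) = Mul(Rational(-1, 4768), k))
Function('V')(S) = Add(20, Mul(4, S)) (Function('V')(S) = Mul(4, Add(5, Mul(S, 1))) = Mul(4, Add(5, S)) = Add(20, Mul(4, S)))
Mul(Function('V')(587), Pow(Function('c')(-527), -1)) = Mul(Add(20, Mul(4, 587)), Pow(Mul(Rational(-1, 4768), -527), -1)) = Mul(Add(20, 2348), Pow(Rational(527, 4768), -1)) = Mul(2368, Rational(4768, 527)) = Rational(11290624, 527)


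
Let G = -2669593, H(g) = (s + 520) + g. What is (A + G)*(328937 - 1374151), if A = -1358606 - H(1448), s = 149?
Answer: 4212542707624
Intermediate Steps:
H(g) = 669 + g (H(g) = (149 + 520) + g = 669 + g)
A = -1360723 (A = -1358606 - (669 + 1448) = -1358606 - 1*2117 = -1358606 - 2117 = -1360723)
(A + G)*(328937 - 1374151) = (-1360723 - 2669593)*(328937 - 1374151) = -4030316*(-1045214) = 4212542707624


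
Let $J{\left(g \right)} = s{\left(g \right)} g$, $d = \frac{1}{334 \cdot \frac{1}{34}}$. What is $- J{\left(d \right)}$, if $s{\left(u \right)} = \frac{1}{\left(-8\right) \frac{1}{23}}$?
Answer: $\frac{391}{1336} \approx 0.29266$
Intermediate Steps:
$d = \frac{17}{167}$ ($d = \frac{1}{334 \cdot \frac{1}{34}} = \frac{1}{\frac{167}{17}} = \frac{17}{167} \approx 0.1018$)
$s{\left(u \right)} = - \frac{23}{8}$ ($s{\left(u \right)} = \frac{1}{\left(-8\right) \frac{1}{23}} = \frac{1}{- \frac{8}{23}} = - \frac{23}{8}$)
$J{\left(g \right)} = - \frac{23 g}{8}$
$- J{\left(d \right)} = - \frac{\left(-23\right) 17}{8 \cdot 167} = \left(-1\right) \left(- \frac{391}{1336}\right) = \frac{391}{1336}$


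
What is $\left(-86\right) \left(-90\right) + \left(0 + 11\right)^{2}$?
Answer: $7861$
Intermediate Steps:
$\left(-86\right) \left(-90\right) + \left(0 + 11\right)^{2} = 7740 + 11^{2} = 7740 + 121 = 7861$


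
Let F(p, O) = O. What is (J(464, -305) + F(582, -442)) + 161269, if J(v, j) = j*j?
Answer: 253852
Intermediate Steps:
J(v, j) = j²
(J(464, -305) + F(582, -442)) + 161269 = ((-305)² - 442) + 161269 = (93025 - 442) + 161269 = 92583 + 161269 = 253852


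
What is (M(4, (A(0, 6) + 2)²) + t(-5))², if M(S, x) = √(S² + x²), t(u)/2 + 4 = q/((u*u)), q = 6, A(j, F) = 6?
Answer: 2605344/625 - 1504*√257/25 ≈ 3204.1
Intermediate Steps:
t(u) = -8 + 12/u² (t(u) = -8 + 2*(6/((u*u))) = -8 + 2*(6/(u²)) = -8 + 2*(6/u²) = -8 + 12/u²)
(M(4, (A(0, 6) + 2)²) + t(-5))² = (√(4² + ((6 + 2)²)²) + (-8 + 12/(-5)²))² = (√(16 + (8²)²) + (-8 + 12*(1/25)))² = (√(16 + 64²) + (-8 + 12/25))² = (√(16 + 4096) - 188/25)² = (√4112 - 188/25)² = (4*√257 - 188/25)² = (-188/25 + 4*√257)²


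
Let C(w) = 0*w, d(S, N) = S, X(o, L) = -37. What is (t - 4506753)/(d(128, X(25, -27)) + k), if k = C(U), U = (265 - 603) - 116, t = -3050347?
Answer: -1889275/32 ≈ -59040.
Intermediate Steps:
U = -454 (U = -338 - 116 = -454)
C(w) = 0
k = 0
(t - 4506753)/(d(128, X(25, -27)) + k) = (-3050347 - 4506753)/(128 + 0) = -7557100/128 = -7557100*1/128 = -1889275/32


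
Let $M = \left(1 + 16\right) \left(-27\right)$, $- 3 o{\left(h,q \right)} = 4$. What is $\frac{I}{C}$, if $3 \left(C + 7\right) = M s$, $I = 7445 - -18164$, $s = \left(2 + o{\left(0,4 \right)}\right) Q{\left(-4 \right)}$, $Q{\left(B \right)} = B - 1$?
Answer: $\frac{25609}{503} \approx 50.913$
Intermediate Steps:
$o{\left(h,q \right)} = - \frac{4}{3}$ ($o{\left(h,q \right)} = \left(- \frac{1}{3}\right) 4 = - \frac{4}{3}$)
$Q{\left(B \right)} = -1 + B$
$s = - \frac{10}{3}$ ($s = \left(2 - \frac{4}{3}\right) \left(-1 - 4\right) = \frac{2}{3} \left(-5\right) = - \frac{10}{3} \approx -3.3333$)
$M = -459$ ($M = 17 \left(-27\right) = -459$)
$I = 25609$ ($I = 7445 + 18164 = 25609$)
$C = 503$ ($C = -7 + \frac{\left(-459\right) \left(- \frac{10}{3}\right)}{3} = -7 + \frac{1}{3} \cdot 1530 = -7 + 510 = 503$)
$\frac{I}{C} = \frac{25609}{503}$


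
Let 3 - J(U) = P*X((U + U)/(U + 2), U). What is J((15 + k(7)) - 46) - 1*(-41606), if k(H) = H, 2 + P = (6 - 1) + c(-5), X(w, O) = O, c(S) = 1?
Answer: 41705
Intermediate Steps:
P = 4 (P = -2 + ((6 - 1) + 1) = -2 + (5 + 1) = -2 + 6 = 4)
J(U) = 3 - 4*U
J((15 + k(7)) - 46) - 1*(-41606) = (3 - 4*((15 + 7) - 46)) - 1*(-41606) = (3 - 4*(22 - 46)) + 41606 = (3 - 4*(-24)) + 41606 = (3 + 96) + 41606 = 99 + 41606 = 41705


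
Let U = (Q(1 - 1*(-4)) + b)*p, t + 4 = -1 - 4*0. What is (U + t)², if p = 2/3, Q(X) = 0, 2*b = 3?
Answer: 16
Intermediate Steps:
b = 3/2 (b = (½)*3 = 3/2 ≈ 1.5000)
p = ⅔ (p = 2*(⅓) = ⅔ ≈ 0.66667)
t = -5 (t = -4 + (-1 - 4*0) = -4 + (-1 + 0) = -4 - 1 = -5)
U = 1 (U = (0 + 3/2)*(⅔) = (3/2)*(⅔) = 1)
(U + t)² = (1 - 5)² = (-4)² = 16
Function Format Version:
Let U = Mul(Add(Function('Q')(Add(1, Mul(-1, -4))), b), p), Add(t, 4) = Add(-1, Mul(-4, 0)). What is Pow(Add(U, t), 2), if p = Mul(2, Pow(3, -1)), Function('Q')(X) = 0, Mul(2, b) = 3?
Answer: 16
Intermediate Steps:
b = Rational(3, 2) (b = Mul(Rational(1, 2), 3) = Rational(3, 2) ≈ 1.5000)
p = Rational(2, 3) (p = Mul(2, Rational(1, 3)) = Rational(2, 3) ≈ 0.66667)
t = -5 (t = Add(-4, Add(-1, Mul(-4, 0))) = Add(-4, Add(-1, 0)) = Add(-4, -1) = -5)
U = 1 (U = Mul(Add(0, Rational(3, 2)), Rational(2, 3)) = Mul(Rational(3, 2), Rational(2, 3)) = 1)
Pow(Add(U, t), 2) = Pow(Add(1, -5), 2) = Pow(-4, 2) = 16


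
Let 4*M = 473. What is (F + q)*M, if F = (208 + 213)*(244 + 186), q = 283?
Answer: 85761049/4 ≈ 2.1440e+7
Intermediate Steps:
M = 473/4 (M = (¼)*473 = 473/4 ≈ 118.25)
F = 181030 (F = 421*430 = 181030)
(F + q)*M = (181030 + 283)*(473/4) = 181313*(473/4) = 85761049/4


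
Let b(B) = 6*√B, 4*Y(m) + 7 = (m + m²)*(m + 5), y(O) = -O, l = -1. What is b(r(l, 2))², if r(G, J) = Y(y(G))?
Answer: 45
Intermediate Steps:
Y(m) = -7/4 + (5 + m)*(m + m²)/4 (Y(m) = -7/4 + ((m + m²)*(m + 5))/4 = -7/4 + ((m + m²)*(5 + m))/4 = -7/4 + ((5 + m)*(m + m²))/4 = -7/4 + (5 + m)*(m + m²)/4)
r(G, J) = -7/4 - 5*G/4 - G³/4 + 3*G²/2 (r(G, J) = -7/4 + (-G)³/4 + 3*(-G)²/2 + 5*(-G)/4 = -7/4 + (-G³)/4 + 3*G²/2 - 5*G/4 = -7/4 - G³/4 + 3*G²/2 - 5*G/4 = -7/4 - 5*G/4 - G³/4 + 3*G²/2)
b(r(l, 2))² = (6*√(-7/4 - 5/4*(-1) - ¼*(-1)³ + (3/2)*(-1)²))² = (6*√(-7/4 + 5/4 - ¼*(-1) + (3/2)*1))² = (6*√(-7/4 + 5/4 + ¼ + 3/2))² = (6*√(5/4))² = (6*(√5/2))² = (3*√5)² = 45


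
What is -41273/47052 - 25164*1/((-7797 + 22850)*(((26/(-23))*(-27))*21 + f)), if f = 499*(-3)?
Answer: -4068399383999/4648400660628 ≈ -0.87523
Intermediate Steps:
f = -1497
-41273/47052 - 25164*1/((-7797 + 22850)*(((26/(-23))*(-27))*21 + f)) = -41273/47052 - 25164*1/((-7797 + 22850)*(((26/(-23))*(-27))*21 - 1497)) = -41273*1/47052 - 25164*1/(15053*(((26*(-1/23))*(-27))*21 - 1497)) = -41273/47052 - 25164*1/(15053*(-26/23*(-27)*21 - 1497)) = -41273/47052 - 25164*1/(15053*((702/23)*21 - 1497)) = -41273/47052 - 25164*1/(15053*(14742/23 - 1497)) = -41273/47052 - 25164/(15053*(-19689/23)) = -41273/47052 - 25164/(-296378517/23) = -41273/47052 - 25164*(-23/296378517) = -41273/47052 + 192924/98792839 = -4068399383999/4648400660628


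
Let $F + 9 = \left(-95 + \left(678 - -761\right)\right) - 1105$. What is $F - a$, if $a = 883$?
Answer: $-653$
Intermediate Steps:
$F = 230$ ($F = -9 + \left(\left(-95 + \left(678 - -761\right)\right) - 1105\right) = -9 + \left(\left(-95 + \left(678 + 761\right)\right) - 1105\right) = -9 + \left(\left(-95 + 1439\right) - 1105\right) = -9 + \left(1344 - 1105\right) = -9 + 239 = 230$)
$F - a = 230 - 883 = -653$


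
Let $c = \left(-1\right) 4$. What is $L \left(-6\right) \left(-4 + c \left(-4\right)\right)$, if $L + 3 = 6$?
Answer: $-216$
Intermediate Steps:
$c = -4$
$L = 3$ ($L = -3 + 6 = 3$)
$L \left(-6\right) \left(-4 + c \left(-4\right)\right) = 3 \left(-6\right) \left(-4 - -16\right) = - 18 \left(-4 + 16\right) = \left(-18\right) 12 = -216$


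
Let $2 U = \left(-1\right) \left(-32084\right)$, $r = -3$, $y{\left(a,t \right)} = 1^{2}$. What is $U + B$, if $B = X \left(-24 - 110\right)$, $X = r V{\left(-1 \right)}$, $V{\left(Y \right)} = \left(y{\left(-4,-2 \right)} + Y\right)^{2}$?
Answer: $16042$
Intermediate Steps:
$y{\left(a,t \right)} = 1$
$V{\left(Y \right)} = \left(1 + Y\right)^{2}$
$X = 0$ ($X = - 3 \left(1 - 1\right)^{2} = - 3 \cdot 0^{2} = \left(-3\right) 0 = 0$)
$U = 16042$ ($U = \frac{\left(-1\right) \left(-32084\right)}{2} = \frac{1}{2} \cdot 32084 = 16042$)
$B = 0$ ($B = 0 \left(-24 - 110\right) = 0 \left(-134\right) = 0$)
$U + B = 16042 + 0 = 16042$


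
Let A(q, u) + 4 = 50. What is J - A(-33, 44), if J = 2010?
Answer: 1964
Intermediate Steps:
A(q, u) = 46 (A(q, u) = -4 + 50 = 46)
J - A(-33, 44) = 2010 - 1*46 = 2010 - 46 = 1964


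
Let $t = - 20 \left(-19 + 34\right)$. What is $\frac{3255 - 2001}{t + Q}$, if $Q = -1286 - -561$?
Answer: $- \frac{1254}{1025} \approx -1.2234$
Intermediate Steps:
$Q = -725$ ($Q = -1286 + 561 = -725$)
$t = -300$ ($t = \left(-20\right) 15 = -300$)
$\frac{3255 - 2001}{t + Q} = \frac{3255 - 2001}{-300 - 725} = \frac{1254}{-1025} = 1254 \left(- \frac{1}{1025}\right) = - \frac{1254}{1025}$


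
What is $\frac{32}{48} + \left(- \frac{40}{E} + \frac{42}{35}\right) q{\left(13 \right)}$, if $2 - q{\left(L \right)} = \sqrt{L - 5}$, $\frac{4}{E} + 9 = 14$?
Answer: $- \frac{1454}{15} + \frac{488 \sqrt{2}}{5} \approx 41.094$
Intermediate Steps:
$E = \frac{4}{5}$ ($E = \frac{4}{-9 + 14} = \frac{4}{5} \approx 0.8$)
$q{\left(L \right)} = 2 - \sqrt{-5 + L}$ ($q{\left(L \right)} = 2 - \sqrt{L - 5} = 2 - \sqrt{-5 + L}$)
$\frac{32}{48} + \left(- \frac{40}{E} + \frac{42}{35}\right) q{\left(13 \right)} = \frac{32}{48} + \left(- \frac{40}{\frac{4}{5}} + \frac{42}{35}\right) \left(2 - \sqrt{-5 + 13}\right) = 32 \cdot \frac{1}{48} + \left(\left(-40\right) \frac{5}{4} + 42 \cdot \frac{1}{35}\right) \left(2 - \sqrt{8}\right) = \frac{2}{3} + \left(-50 + \frac{6}{5}\right) \left(2 - 2 \sqrt{2}\right) = \frac{2}{3} - \frac{244 \left(2 - 2 \sqrt{2}\right)}{5} = \frac{2}{3} - \left(\frac{488}{5} - \frac{488 \sqrt{2}}{5}\right) = - \frac{1454}{15} + \frac{488 \sqrt{2}}{5}$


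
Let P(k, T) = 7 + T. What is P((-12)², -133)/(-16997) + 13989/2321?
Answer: 238063479/39450037 ≈ 6.0346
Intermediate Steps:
P((-12)², -133)/(-16997) + 13989/2321 = (7 - 133)/(-16997) + 13989/2321 = -126*(-1/16997) + 13989*(1/2321) = 126/16997 + 13989/2321 = 238063479/39450037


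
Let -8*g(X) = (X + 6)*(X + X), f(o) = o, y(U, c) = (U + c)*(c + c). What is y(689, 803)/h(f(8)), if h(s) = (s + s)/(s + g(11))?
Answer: -46425445/8 ≈ -5.8032e+6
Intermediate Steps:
y(U, c) = 2*c*(U + c) (y(U, c) = (U + c)*(2*c) = 2*c*(U + c))
g(X) = -X*(6 + X)/4 (g(X) = -(X + 6)*(X + X)/8 = -(6 + X)*2*X/8 = -X*(6 + X)/4)
h(s) = 2*s/(-187/4 + s) (h(s) = (s + s)/(s - ¼*11*(6 + 11)) = (2*s)/(s - ¼*11*17) = (2*s)/(s - 187/4) = (2*s)/(-187/4 + s) = 2*s/(-187/4 + s))
y(689, 803)/h(f(8)) = (2*803*(689 + 803))/((8*8/(-187 + 4*8))) = (2*803*1492)/((8*8/(-187 + 32))) = 2396152/((8*8/(-155))) = 2396152/((8*8*(-1/155))) = 2396152/(-64/155) = 2396152*(-155/64) = -46425445/8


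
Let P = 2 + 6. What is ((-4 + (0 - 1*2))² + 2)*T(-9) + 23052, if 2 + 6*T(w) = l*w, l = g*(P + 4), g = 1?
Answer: 67066/3 ≈ 22355.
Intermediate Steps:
P = 8
l = 12 (l = 1*(8 + 4) = 1*12 = 12)
T(w) = -⅓ + 2*w (T(w) = -⅓ + (12*w)/6 = -⅓ + 2*w)
((-4 + (0 - 1*2))² + 2)*T(-9) + 23052 = ((-4 + (0 - 1*2))² + 2)*(-⅓ + 2*(-9)) + 23052 = ((-4 + (0 - 2))² + 2)*(-⅓ - 18) + 23052 = ((-4 - 2)² + 2)*(-55/3) + 23052 = ((-6)² + 2)*(-55/3) + 23052 = (36 + 2)*(-55/3) + 23052 = 38*(-55/3) + 23052 = -2090/3 + 23052 = 67066/3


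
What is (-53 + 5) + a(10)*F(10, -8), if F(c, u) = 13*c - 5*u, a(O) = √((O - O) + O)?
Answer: -48 + 170*√10 ≈ 489.59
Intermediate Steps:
a(O) = √O (a(O) = √(0 + O) = √O)
F(c, u) = -5*u + 13*c
(-53 + 5) + a(10)*F(10, -8) = (-53 + 5) + √10*(-5*(-8) + 13*10) = -48 + √10*(40 + 130) = -48 + √10*170 = -48 + 170*√10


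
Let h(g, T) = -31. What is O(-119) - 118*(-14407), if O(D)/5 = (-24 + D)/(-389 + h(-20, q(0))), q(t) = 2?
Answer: 142802327/84 ≈ 1.7000e+6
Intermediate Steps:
O(D) = 2/7 - D/84 (O(D) = 5*((-24 + D)/(-389 - 31)) = 5*((-24 + D)/(-420)) = 5*((-24 + D)*(-1/420)) = 5*(2/35 - D/420) = 2/7 - D/84)
O(-119) - 118*(-14407) = (2/7 - 1/84*(-119)) - 118*(-14407) = (2/7 + 17/12) - 1*(-1700026) = 143/84 + 1700026 = 142802327/84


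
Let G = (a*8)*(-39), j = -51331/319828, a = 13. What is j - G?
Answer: 1297171037/319828 ≈ 4055.8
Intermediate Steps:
j = -51331/319828 (j = -51331*1/319828 = -51331/319828 ≈ -0.16050)
G = -4056 (G = (13*8)*(-39) = 104*(-39) = -4056)
j - G = -51331/319828 - 1*(-4056) = -51331/319828 + 4056 = 1297171037/319828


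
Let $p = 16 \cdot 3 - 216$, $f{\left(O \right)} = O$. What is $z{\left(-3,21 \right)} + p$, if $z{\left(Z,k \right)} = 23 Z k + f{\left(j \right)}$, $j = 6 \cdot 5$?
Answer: $-1587$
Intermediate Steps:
$j = 30$
$p = -168$ ($p = 48 - 216 = -168$)
$z{\left(Z,k \right)} = 30 + 23 Z k$ ($z{\left(Z,k \right)} = 23 Z k + 30 = 30 + 23 Z k$)
$z{\left(-3,21 \right)} + p = \left(30 + 23 \left(-3\right) 21\right) - 168 = \left(30 - 1449\right) - 168 = -1419 - 168 = -1587$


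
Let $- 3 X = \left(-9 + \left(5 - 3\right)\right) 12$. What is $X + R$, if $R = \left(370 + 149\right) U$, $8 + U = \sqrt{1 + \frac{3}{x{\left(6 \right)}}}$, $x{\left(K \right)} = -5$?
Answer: $-4124 + \frac{519 \sqrt{10}}{5} \approx -3795.8$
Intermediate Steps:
$U = -8 + \frac{\sqrt{10}}{5}$ ($U = -8 + \sqrt{1 + \frac{3}{-5}} = -8 + \sqrt{1 + 3 \left(- \frac{1}{5}\right)} = -8 + \sqrt{1 - \frac{3}{5}} = -8 + \sqrt{\frac{2}{5}} = -8 + \frac{\sqrt{10}}{5} \approx -7.3675$)
$R = -4152 + \frac{519 \sqrt{10}}{5}$ ($R = \left(370 + 149\right) \left(-8 + \frac{\sqrt{10}}{5}\right) = 519 \left(-8 + \frac{\sqrt{10}}{5}\right) = -4152 + \frac{519 \sqrt{10}}{5} \approx -3823.8$)
$X = 28$ ($X = - \frac{\left(-9 + \left(5 - 3\right)\right) 12}{3} = - \frac{\left(-9 + 2\right) 12}{3} = - \frac{\left(-7\right) 12}{3} = \left(- \frac{1}{3}\right) \left(-84\right) = 28$)
$X + R = 28 - \left(4152 - \frac{519 \sqrt{10}}{5}\right) = -4124 + \frac{519 \sqrt{10}}{5}$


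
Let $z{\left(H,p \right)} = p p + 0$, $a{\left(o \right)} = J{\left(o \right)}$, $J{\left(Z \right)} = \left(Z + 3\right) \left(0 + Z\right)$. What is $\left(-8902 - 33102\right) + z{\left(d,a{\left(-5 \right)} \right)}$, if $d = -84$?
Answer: $-41904$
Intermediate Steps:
$J{\left(Z \right)} = Z \left(3 + Z\right)$ ($J{\left(Z \right)} = \left(3 + Z\right) Z = Z \left(3 + Z\right)$)
$a{\left(o \right)} = o \left(3 + o\right)$
$z{\left(H,p \right)} = p^{2}$ ($z{\left(H,p \right)} = p^{2} + 0 = p^{2}$)
$\left(-8902 - 33102\right) + z{\left(d,a{\left(-5 \right)} \right)} = \left(-8902 - 33102\right) + \left(- 5 \left(3 - 5\right)\right)^{2} = -42004 + \left(\left(-5\right) \left(-2\right)\right)^{2} = -42004 + 10^{2} = -42004 + 100 = -41904$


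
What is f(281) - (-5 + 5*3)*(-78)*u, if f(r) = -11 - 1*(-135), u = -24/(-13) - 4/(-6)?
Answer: 2084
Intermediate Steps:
u = 98/39 (u = -24*(-1/13) - 4*(-⅙) = 24/13 + ⅔ = 98/39 ≈ 2.5128)
f(r) = 124 (f(r) = -11 + 135 = 124)
f(281) - (-5 + 5*3)*(-78)*u = 124 - (-5 + 5*3)*(-78)*98/39 = 124 - (-5 + 15)*(-78)*98/39 = 124 - 10*(-78)*98/39 = 124 - (-780)*98/39 = 124 - 1*(-1960) = 124 + 1960 = 2084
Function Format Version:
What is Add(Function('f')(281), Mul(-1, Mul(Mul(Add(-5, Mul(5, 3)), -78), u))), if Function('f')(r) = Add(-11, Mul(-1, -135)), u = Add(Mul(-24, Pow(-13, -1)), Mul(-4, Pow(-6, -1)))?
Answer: 2084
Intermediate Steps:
u = Rational(98, 39) (u = Add(Mul(-24, Rational(-1, 13)), Mul(-4, Rational(-1, 6))) = Add(Rational(24, 13), Rational(2, 3)) = Rational(98, 39) ≈ 2.5128)
Function('f')(r) = 124 (Function('f')(r) = Add(-11, 135) = 124)
Add(Function('f')(281), Mul(-1, Mul(Mul(Add(-5, Mul(5, 3)), -78), u))) = Add(124, Mul(-1, Mul(Mul(Add(-5, Mul(5, 3)), -78), Rational(98, 39)))) = Add(124, Mul(-1, Mul(Mul(Add(-5, 15), -78), Rational(98, 39)))) = Add(124, Mul(-1, Mul(Mul(10, -78), Rational(98, 39)))) = Add(124, Mul(-1, Mul(-780, Rational(98, 39)))) = Add(124, Mul(-1, -1960)) = Add(124, 1960) = 2084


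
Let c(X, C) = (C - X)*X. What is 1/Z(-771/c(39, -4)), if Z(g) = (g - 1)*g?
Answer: -312481/77614 ≈ -4.0261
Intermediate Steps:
c(X, C) = X*(C - X)
Z(g) = g*(-1 + g) (Z(g) = (-1 + g)*g = g*(-1 + g))
1/Z(-771/c(39, -4)) = 1/((-771*1/(39*(-4 - 1*39)))*(-1 - 771*1/(39*(-4 - 1*39)))) = 1/((-771*1/(39*(-4 - 39)))*(-1 - 771*1/(39*(-4 - 39)))) = 1/((-771/(39*(-43)))*(-1 - 771/(39*(-43)))) = 1/((-771/(-1677))*(-1 - 771/(-1677))) = 1/((-771*(-1/1677))*(-1 - 771*(-1/1677))) = 1/(257*(-1 + 257/559)/559) = 1/((257/559)*(-302/559)) = 1/(-77614/312481) = -312481/77614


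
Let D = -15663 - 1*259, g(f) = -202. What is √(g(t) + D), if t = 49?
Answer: 2*I*√4031 ≈ 126.98*I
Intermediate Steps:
D = -15922 (D = -15663 - 259 = -15922)
√(g(t) + D) = √(-202 - 15922) = √(-16124) = 2*I*√4031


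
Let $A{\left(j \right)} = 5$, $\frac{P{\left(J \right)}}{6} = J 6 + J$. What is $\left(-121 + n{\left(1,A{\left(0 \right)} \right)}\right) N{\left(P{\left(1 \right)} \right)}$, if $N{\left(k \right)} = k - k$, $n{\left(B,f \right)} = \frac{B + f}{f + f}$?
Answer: $0$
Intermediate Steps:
$P{\left(J \right)} = 42 J$ ($P{\left(J \right)} = 6 \left(J 6 + J\right) = 6 \left(6 J + J\right) = 6 \cdot 7 J = 42 J$)
$n{\left(B,f \right)} = \frac{B + f}{2 f}$
$N{\left(k \right)} = 0$
$\left(-121 + n{\left(1,A{\left(0 \right)} \right)}\right) N{\left(P{\left(1 \right)} \right)} = \left(-121 + \frac{1 + 5}{2 \cdot 5}\right) 0 = \left(-121 + \frac{1}{2} \cdot \frac{1}{5} \cdot 6\right) 0 = \left(-121 + \frac{3}{5}\right) 0 = \left(- \frac{602}{5}\right) 0 = 0$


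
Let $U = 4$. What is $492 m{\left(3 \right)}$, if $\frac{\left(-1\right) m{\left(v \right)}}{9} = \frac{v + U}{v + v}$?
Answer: $-5166$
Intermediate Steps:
$m{\left(v \right)} = - \frac{9 \left(4 + v\right)}{2 v}$ ($m{\left(v \right)} = - 9 \frac{v + 4}{v + v} = - 9 \frac{4 + v}{2 v} = - \frac{9 \left(4 + v\right)}{2 v}$)
$492 m{\left(3 \right)} = 492 \left(- \frac{9}{2} - \frac{18}{3}\right) = 492 \left(- \frac{9}{2} - 6\right) = 492 \left(- \frac{21}{2}\right) = -5166$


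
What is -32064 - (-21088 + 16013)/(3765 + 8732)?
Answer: -400698733/12497 ≈ -32064.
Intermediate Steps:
-32064 - (-21088 + 16013)/(3765 + 8732) = -32064 - (-5075)/12497 = -32064 - 1*(-5075/12497) = -32064 + 5075/12497 = -400698733/12497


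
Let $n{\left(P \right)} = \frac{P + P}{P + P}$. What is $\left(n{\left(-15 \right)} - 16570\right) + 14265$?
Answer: $-2304$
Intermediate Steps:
$n{\left(P \right)} = 1$ ($n{\left(P \right)} = \frac{2 P}{2 P} = 2 P \frac{1}{2 P} = 1$)
$\left(n{\left(-15 \right)} - 16570\right) + 14265 = \left(1 - 16570\right) + 14265 = -16569 + 14265 = -2304$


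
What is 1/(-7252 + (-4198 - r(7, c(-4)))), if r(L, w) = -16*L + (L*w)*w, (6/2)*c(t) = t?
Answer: -9/102154 ≈ -8.8102e-5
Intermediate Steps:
c(t) = t/3
r(L, w) = -16*L + L*w**2
1/(-7252 + (-4198 - r(7, c(-4)))) = 1/(-7252 + (-4198 - 7*(-16 + ((1/3)*(-4))**2))) = 1/(-7252 + (-4198 - 7*(-16 + (-4/3)**2))) = 1/(-7252 + (-4198 - 7*(-16 + 16/9))) = 1/(-7252 + (-4198 - 7*(-128)/9)) = 1/(-7252 + (-4198 - 1*(-896/9))) = 1/(-7252 + (-4198 + 896/9)) = 1/(-7252 - 36886/9) = 1/(-102154/9) = -9/102154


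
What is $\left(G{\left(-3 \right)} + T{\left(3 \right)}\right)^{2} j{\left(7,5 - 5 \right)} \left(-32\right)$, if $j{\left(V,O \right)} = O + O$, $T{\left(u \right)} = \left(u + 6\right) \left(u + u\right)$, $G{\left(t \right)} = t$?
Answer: $0$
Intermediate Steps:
$T{\left(u \right)} = 2 u \left(6 + u\right)$ ($T{\left(u \right)} = \left(6 + u\right) 2 u = 2 u \left(6 + u\right)$)
$j{\left(V,O \right)} = 2 O$
$\left(G{\left(-3 \right)} + T{\left(3 \right)}\right)^{2} j{\left(7,5 - 5 \right)} \left(-32\right) = \left(-3 + 2 \cdot 3 \left(6 + 3\right)\right)^{2} \cdot 2 \left(5 - 5\right) \left(-32\right) = \left(-3 + 2 \cdot 3 \cdot 9\right)^{2} \cdot 2 \cdot 0 \left(-32\right) = \left(-3 + 54\right)^{2} \cdot 0 \left(-32\right) = 51^{2} \cdot 0 \left(-32\right) = 2601 \cdot 0 \left(-32\right) = 0 \left(-32\right) = 0$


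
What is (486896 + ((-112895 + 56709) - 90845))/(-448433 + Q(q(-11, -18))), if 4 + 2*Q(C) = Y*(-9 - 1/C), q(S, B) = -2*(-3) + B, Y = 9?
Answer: -2718920/3587801 ≈ -0.75782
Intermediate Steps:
q(S, B) = 6 + B
Q(C) = -85/2 - 9/(2*C) (Q(C) = -2 + (9*(-9 - 1/C))/2 = -2 + (-81 - 9/C)/2 = -2 + (-81/2 - 9/(2*C)) = -85/2 - 9/(2*C))
(486896 + ((-112895 + 56709) - 90845))/(-448433 + Q(q(-11, -18))) = (486896 + ((-112895 + 56709) - 90845))/(-448433 + (-9 - 85*(6 - 18))/(2*(6 - 18))) = (486896 + (-56186 - 90845))/(-448433 + (1/2)*(-9 - 85*(-12))/(-12)) = (486896 - 147031)/(-448433 + (1/2)*(-1/12)*(-9 + 1020)) = 339865/(-448433 + (1/2)*(-1/12)*1011) = 339865/(-448433 - 337/8) = 339865/(-3587801/8) = 339865*(-8/3587801) = -2718920/3587801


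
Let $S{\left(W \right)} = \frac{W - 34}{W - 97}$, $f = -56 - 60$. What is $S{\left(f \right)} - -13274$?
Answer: $\frac{942504}{71} \approx 13275.0$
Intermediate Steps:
$f = -116$ ($f = -56 - 60 = -116$)
$S{\left(W \right)} = \frac{-34 + W}{-97 + W}$
$S{\left(f \right)} - -13274 = \frac{-34 - 116}{-97 - 116} - -13274 = \frac{1}{-213} \left(-150\right) + 13274 = \left(- \frac{1}{213}\right) \left(-150\right) + 13274 = \frac{50}{71} + 13274 = \frac{942504}{71}$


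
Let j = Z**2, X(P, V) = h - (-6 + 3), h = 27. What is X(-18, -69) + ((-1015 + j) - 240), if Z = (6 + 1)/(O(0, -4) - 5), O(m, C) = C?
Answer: -99176/81 ≈ -1224.4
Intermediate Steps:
Z = -7/9 (Z = (6 + 1)/(-4 - 5) = 7/(-9) = 7*(-1/9) = -7/9 ≈ -0.77778)
X(P, V) = 30 (X(P, V) = 27 - (-6 + 3) = 27 - 1*(-3) = 27 + 3 = 30)
j = 49/81 (j = (-7/9)**2 = 49/81 ≈ 0.60494)
X(-18, -69) + ((-1015 + j) - 240) = 30 + ((-1015 + 49/81) - 240) = 30 + (-82166/81 - 240) = 30 - 101606/81 = -99176/81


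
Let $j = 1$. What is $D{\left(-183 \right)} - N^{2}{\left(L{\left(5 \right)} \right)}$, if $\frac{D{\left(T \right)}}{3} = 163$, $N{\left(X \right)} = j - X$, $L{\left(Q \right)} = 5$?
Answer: $473$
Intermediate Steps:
$N{\left(X \right)} = 1 - X$
$D{\left(T \right)} = 489$ ($D{\left(T \right)} = 3 \cdot 163 = 489$)
$D{\left(-183 \right)} - N^{2}{\left(L{\left(5 \right)} \right)} = 489 - \left(1 - 5\right)^{2} = 489 - \left(-4\right)^{2} = 489 - 16 = 473$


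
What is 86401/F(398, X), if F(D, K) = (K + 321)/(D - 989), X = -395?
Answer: 51062991/74 ≈ 6.9004e+5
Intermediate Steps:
F(D, K) = (321 + K)/(-989 + D)
86401/F(398, X) = 86401/(((321 - 395)/(-989 + 398))) = 86401/((-74/(-591))) = 86401/((-1/591*(-74))) = 86401/(74/591) = 86401*(591/74) = 51062991/74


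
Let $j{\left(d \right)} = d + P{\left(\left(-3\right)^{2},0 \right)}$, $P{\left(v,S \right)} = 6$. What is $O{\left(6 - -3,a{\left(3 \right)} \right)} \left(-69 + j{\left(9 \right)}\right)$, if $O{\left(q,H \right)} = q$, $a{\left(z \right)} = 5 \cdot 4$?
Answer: $-486$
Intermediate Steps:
$a{\left(z \right)} = 20$
$j{\left(d \right)} = 6 + d$ ($j{\left(d \right)} = d + 6 = 6 + d$)
$O{\left(6 - -3,a{\left(3 \right)} \right)} \left(-69 + j{\left(9 \right)}\right) = \left(6 - -3\right) \left(-69 + \left(6 + 9\right)\right) = \left(6 + 3\right) \left(-69 + 15\right) = 9 \left(-54\right) = -486$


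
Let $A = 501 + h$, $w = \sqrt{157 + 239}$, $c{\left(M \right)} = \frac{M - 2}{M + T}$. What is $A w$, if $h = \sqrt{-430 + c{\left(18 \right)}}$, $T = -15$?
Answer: $3006 \sqrt{11} + 14 i \sqrt{858} \approx 9969.8 + 410.08 i$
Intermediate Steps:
$c{\left(M \right)} = \frac{-2 + M}{-15 + M}$ ($c{\left(M \right)} = \frac{M - 2}{M - 15} = \frac{-2 + M}{-15 + M}$)
$h = \frac{7 i \sqrt{78}}{3}$ ($h = \sqrt{-430 + \frac{-2 + 18}{-15 + 18}} = \sqrt{-430 + \frac{1}{3} \cdot 16} = \sqrt{-430 + \frac{16}{3}} = \sqrt{- \frac{1274}{3}} = \frac{7 i \sqrt{78}}{3} \approx 20.607 i$)
$w = 6 \sqrt{11}$ ($w = \sqrt{396} = 6 \sqrt{11} \approx 19.9$)
$A = 501 + \frac{7 i \sqrt{78}}{3} \approx 501.0 + 20.607 i$
$A w = \left(501 + \frac{7 i \sqrt{78}}{3}\right) 6 \sqrt{11} = 6 \sqrt{11} \left(501 + \frac{7 i \sqrt{78}}{3}\right)$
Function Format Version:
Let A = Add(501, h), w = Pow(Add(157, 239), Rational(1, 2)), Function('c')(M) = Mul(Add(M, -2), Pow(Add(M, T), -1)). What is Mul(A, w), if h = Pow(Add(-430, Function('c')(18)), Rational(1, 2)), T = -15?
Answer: Add(Mul(3006, Pow(11, Rational(1, 2))), Mul(14, I, Pow(858, Rational(1, 2)))) ≈ Add(9969.8, Mul(410.08, I))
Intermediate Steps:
Function('c')(M) = Mul(Pow(Add(-15, M), -1), Add(-2, M)) (Function('c')(M) = Mul(Add(M, -2), Pow(Add(M, -15), -1)) = Mul(Add(-2, M), Pow(Add(-15, M), -1)) = Mul(Pow(Add(-15, M), -1), Add(-2, M)))
h = Mul(Rational(7, 3), I, Pow(78, Rational(1, 2))) (h = Pow(Add(-430, Mul(Pow(Add(-15, 18), -1), Add(-2, 18))), Rational(1, 2)) = Pow(Add(-430, Mul(Pow(3, -1), 16)), Rational(1, 2)) = Pow(Add(-430, Mul(Rational(1, 3), 16)), Rational(1, 2)) = Pow(Add(-430, Rational(16, 3)), Rational(1, 2)) = Pow(Rational(-1274, 3), Rational(1, 2)) = Mul(Rational(7, 3), I, Pow(78, Rational(1, 2))) ≈ Mul(20.607, I))
w = Mul(6, Pow(11, Rational(1, 2))) (w = Pow(396, Rational(1, 2)) = Mul(6, Pow(11, Rational(1, 2))) ≈ 19.900)
A = Add(501, Mul(Rational(7, 3), I, Pow(78, Rational(1, 2)))) ≈ Add(501.00, Mul(20.607, I))
Mul(A, w) = Mul(Add(501, Mul(Rational(7, 3), I, Pow(78, Rational(1, 2)))), Mul(6, Pow(11, Rational(1, 2)))) = Mul(6, Pow(11, Rational(1, 2)), Add(501, Mul(Rational(7, 3), I, Pow(78, Rational(1, 2)))))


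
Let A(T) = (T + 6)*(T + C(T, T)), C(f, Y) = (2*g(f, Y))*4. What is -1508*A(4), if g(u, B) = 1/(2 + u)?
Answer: -241280/3 ≈ -80427.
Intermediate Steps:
C(f, Y) = 8/(2 + f) (C(f, Y) = (2/(2 + f))*4 = 8/(2 + f))
A(T) = (6 + T)*(T + 8/(2 + T)) (A(T) = (T + 6)*(T + 8/(2 + T)) = (6 + T)*(T + 8/(2 + T)))
-1508*A(4) = -1508*(48 + 8*4 + 4*(2 + 4)*(6 + 4))/(2 + 4) = -1508*(48 + 32 + 4*6*10)/6 = -754*(48 + 32 + 240)/3 = -754*320/3 = -1508*160/3 = -241280/3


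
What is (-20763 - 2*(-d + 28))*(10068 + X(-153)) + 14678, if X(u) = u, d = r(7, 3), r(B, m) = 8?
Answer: -206247067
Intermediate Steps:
d = 8
(-20763 - 2*(-d + 28))*(10068 + X(-153)) + 14678 = (-20763 - 2*(-1*8 + 28))*(10068 - 153) + 14678 = (-20763 - 2*(-8 + 28))*9915 + 14678 = (-20763 - 2*20)*9915 + 14678 = (-20763 - 40)*9915 + 14678 = -20803*9915 + 14678 = -206261745 + 14678 = -206247067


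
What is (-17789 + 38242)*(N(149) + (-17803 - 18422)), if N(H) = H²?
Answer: -286832872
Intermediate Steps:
(-17789 + 38242)*(N(149) + (-17803 - 18422)) = (-17789 + 38242)*(149² + (-17803 - 18422)) = 20453*(22201 - 36225) = 20453*(-14024) = -286832872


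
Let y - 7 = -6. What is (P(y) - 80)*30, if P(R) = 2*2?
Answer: -2280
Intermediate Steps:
y = 1 (y = 7 - 6 = 1)
P(R) = 4
(P(y) - 80)*30 = (4 - 80)*30 = -76*30 = -2280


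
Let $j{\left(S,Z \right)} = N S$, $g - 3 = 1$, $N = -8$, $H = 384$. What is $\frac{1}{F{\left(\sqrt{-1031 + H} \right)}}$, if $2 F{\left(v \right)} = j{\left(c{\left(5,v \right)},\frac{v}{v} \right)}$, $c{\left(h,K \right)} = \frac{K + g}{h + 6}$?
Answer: $- \frac{11}{663} + \frac{11 i \sqrt{647}}{2652} \approx -0.016591 + 0.1055 i$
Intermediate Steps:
$g = 4$ ($g = 3 + 1 = 4$)
$c{\left(h,K \right)} = \frac{4 + K}{6 + h}$ ($c{\left(h,K \right)} = \frac{K + 4}{h + 6} = \frac{4 + K}{6 + h}$)
$j{\left(S,Z \right)} = - 8 S$
$F{\left(v \right)} = - \frac{16}{11} - \frac{4 v}{11}$ ($F{\left(v \right)} = \frac{\left(-8\right) \frac{4 + v}{6 + 5}}{2} = \frac{\left(-8\right) \frac{4 + v}{11}}{2} = \frac{\left(-8\right) \left(\frac{4}{11} + \frac{v}{11}\right)}{2} = \frac{- \frac{32}{11} - \frac{8 v}{11}}{2} = - \frac{16}{11} - \frac{4 v}{11}$)
$\frac{1}{F{\left(\sqrt{-1031 + H} \right)}} = \frac{1}{- \frac{16}{11} - \frac{4 \sqrt{-1031 + 384}}{11}} = \frac{1}{- \frac{16}{11} - \frac{4 \sqrt{-647}}{11}} = \frac{1}{- \frac{16}{11} - \frac{4 i \sqrt{647}}{11}}$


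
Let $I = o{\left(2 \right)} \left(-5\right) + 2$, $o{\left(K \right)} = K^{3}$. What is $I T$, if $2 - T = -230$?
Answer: $-8816$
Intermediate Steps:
$T = 232$ ($T = 2 - -230 = 2 + 230 = 232$)
$I = -38$ ($I = 2^{3} \left(-5\right) + 2 = 8 \left(-5\right) + 2 = -40 + 2 = -38$)
$I T = \left(-38\right) 232 = -8816$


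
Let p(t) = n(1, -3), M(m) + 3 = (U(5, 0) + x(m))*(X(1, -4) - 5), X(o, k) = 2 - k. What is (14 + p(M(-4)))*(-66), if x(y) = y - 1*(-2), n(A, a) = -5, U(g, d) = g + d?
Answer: -594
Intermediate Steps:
U(g, d) = d + g
x(y) = 2 + y (x(y) = y + 2 = 2 + y)
M(m) = 4 + m (M(m) = -3 + ((0 + 5) + (2 + m))*((2 - 1*(-4)) - 5) = -3 + (5 + (2 + m))*((2 + 4) - 5) = -3 + (7 + m)*(6 - 5) = -3 + (7 + m)*1 = -3 + (7 + m) = 4 + m)
p(t) = -5
(14 + p(M(-4)))*(-66) = (14 - 5)*(-66) = 9*(-66) = -594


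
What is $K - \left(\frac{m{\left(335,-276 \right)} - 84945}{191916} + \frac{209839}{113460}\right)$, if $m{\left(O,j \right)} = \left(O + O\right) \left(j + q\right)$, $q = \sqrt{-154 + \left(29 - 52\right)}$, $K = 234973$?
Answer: $\frac{382054803443}{1625955} - \frac{335 i \sqrt{177}}{95958} \approx 2.3497 \cdot 10^{5} - 0.046446 i$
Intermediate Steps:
$q = i \sqrt{177}$ ($q = \sqrt{-154 - 23} = \sqrt{-177} = i \sqrt{177} \approx 13.304 i$)
$m{\left(O,j \right)} = 2 O \left(j + i \sqrt{177}\right)$ ($m{\left(O,j \right)} = \left(O + O\right) \left(j + i \sqrt{177}\right) = 2 O \left(j + i \sqrt{177}\right)$)
$K - \left(\frac{m{\left(335,-276 \right)} - 84945}{191916} + \frac{209839}{113460}\right) = 234973 - \left(\frac{2 \cdot 335 \left(-276 + i \sqrt{177}\right) - 84945}{191916} + \frac{209839}{113460}\right) = 234973 - \left(\left(\left(-184920 + 670 i \sqrt{177}\right) - 84945\right) \frac{1}{191916} + 209839 \cdot \frac{1}{113460}\right) = 234973 - \left(\left(-269865 + 670 i \sqrt{177}\right) \frac{1}{191916} + \frac{6769}{3660}\right) = 234973 - \left(\left(- \frac{9995}{7108} + \frac{335 i \sqrt{177}}{95958}\right) + \frac{6769}{3660}\right) = 234973 - \left(\frac{720772}{1625955} + \frac{335 i \sqrt{177}}{95958}\right) = \frac{382054803443}{1625955} - \frac{335 i \sqrt{177}}{95958}$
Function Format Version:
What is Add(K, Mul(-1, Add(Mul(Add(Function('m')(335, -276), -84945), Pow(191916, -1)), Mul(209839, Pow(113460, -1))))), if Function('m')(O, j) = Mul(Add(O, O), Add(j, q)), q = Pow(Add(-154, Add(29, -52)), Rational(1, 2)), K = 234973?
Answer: Add(Rational(382054803443, 1625955), Mul(Rational(-335, 95958), I, Pow(177, Rational(1, 2)))) ≈ Add(2.3497e+5, Mul(-0.046446, I))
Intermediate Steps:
q = Mul(I, Pow(177, Rational(1, 2))) (q = Pow(Add(-154, -23), Rational(1, 2)) = Pow(-177, Rational(1, 2)) = Mul(I, Pow(177, Rational(1, 2))) ≈ Mul(13.304, I))
Function('m')(O, j) = Mul(2, O, Add(j, Mul(I, Pow(177, Rational(1, 2))))) (Function('m')(O, j) = Mul(Add(O, O), Add(j, Mul(I, Pow(177, Rational(1, 2))))) = Mul(Mul(2, O), Add(j, Mul(I, Pow(177, Rational(1, 2))))) = Mul(2, O, Add(j, Mul(I, Pow(177, Rational(1, 2))))))
Add(K, Mul(-1, Add(Mul(Add(Function('m')(335, -276), -84945), Pow(191916, -1)), Mul(209839, Pow(113460, -1))))) = Add(234973, Mul(-1, Add(Mul(Add(Mul(2, 335, Add(-276, Mul(I, Pow(177, Rational(1, 2))))), -84945), Pow(191916, -1)), Mul(209839, Pow(113460, -1))))) = Add(234973, Mul(-1, Add(Mul(Add(Add(-184920, Mul(670, I, Pow(177, Rational(1, 2)))), -84945), Rational(1, 191916)), Mul(209839, Rational(1, 113460))))) = Add(234973, Mul(-1, Add(Mul(Add(-269865, Mul(670, I, Pow(177, Rational(1, 2)))), Rational(1, 191916)), Rational(6769, 3660)))) = Add(234973, Mul(-1, Add(Add(Rational(-9995, 7108), Mul(Rational(335, 95958), I, Pow(177, Rational(1, 2)))), Rational(6769, 3660)))) = Add(234973, Mul(-1, Add(Rational(720772, 1625955), Mul(Rational(335, 95958), I, Pow(177, Rational(1, 2)))))) = Add(234973, Add(Rational(-720772, 1625955), Mul(Rational(-335, 95958), I, Pow(177, Rational(1, 2))))) = Add(Rational(382054803443, 1625955), Mul(Rational(-335, 95958), I, Pow(177, Rational(1, 2))))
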